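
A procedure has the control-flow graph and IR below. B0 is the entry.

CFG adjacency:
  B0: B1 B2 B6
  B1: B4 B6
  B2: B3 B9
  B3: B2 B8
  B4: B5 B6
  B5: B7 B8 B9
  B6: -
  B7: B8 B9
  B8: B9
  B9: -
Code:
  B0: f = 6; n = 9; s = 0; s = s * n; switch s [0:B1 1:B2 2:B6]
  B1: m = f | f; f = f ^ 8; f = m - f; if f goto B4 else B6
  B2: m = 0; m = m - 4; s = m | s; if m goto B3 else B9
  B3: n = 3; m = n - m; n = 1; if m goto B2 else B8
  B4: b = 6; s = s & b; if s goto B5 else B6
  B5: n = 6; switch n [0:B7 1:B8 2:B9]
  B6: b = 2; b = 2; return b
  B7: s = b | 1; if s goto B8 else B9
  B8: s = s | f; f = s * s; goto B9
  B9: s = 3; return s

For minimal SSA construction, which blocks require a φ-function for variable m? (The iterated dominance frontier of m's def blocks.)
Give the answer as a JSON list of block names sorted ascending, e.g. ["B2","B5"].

Answer: ["B2", "B6", "B8", "B9"]

Derivation:
idom tree: B1←B0 B2←B0 B3←B2 B4←B1 B5←B4 B6←B0 B7←B5 B8←B0 B9←B0
Join-block Dom:
  B2: preds {B0,B3}: {B0} ∩ {B0,B2,B3} = {B0}; idom=B0
  B6: preds {B0,B1,B4}: {B0} ∩ {B0,B1} ∩ {B0,B1,B4} = {B0}; idom=B0
  B8: preds {B3,B5,B7}: {B0,B2,B3} ∩ {B0,B1,B4,B5} ∩ {B0,B1,B4,B5,B7} = {B0}; idom=B0
  B9: preds {B2,B5,B7,B8}: {B0,B2} ∩ {B0,B1,B4,B5} ∩ {B0,B1,B4,B5,B7} ∩ {B0,B8} = {B0}; idom=B0

DF walk-up:
  join B2 pred B0: · stop@B0
  join B2 pred B3: B3→B2 stop@B0
  join B6 pred B0: · stop@B0
  join B6 pred B1: B1 stop@B0
  join B6 pred B4: B4→B1 stop@B0
  join B8 pred B3: B3→B2 stop@B0
  join B8 pred B5: B5→B4→B1 stop@B0
  join B8 pred B7: B7→B5→B4→B1 stop@B0
  join B9 pred B2: B2 stop@B0
  join B9 pred B5: B5→B4→B1 stop@B0
  join B9 pred B7: B7→B5→B4→B1 stop@B0
  join B9 pred B8: B8 stop@B0
  B0: DF=∅
  B1: DF={B6,B8,B9}
  B2: DF={B2,B8,B9}
  B3: DF={B2,B8}
  B4: DF={B6,B8,B9}
  B5: DF={B8,B9}
  B6: DF=∅
  B7: DF={B8,B9}
  B8: DF={B9}
  B9: DF=∅

φ for m: defs {B1,B2,B3}
  DF⁺ = {B2,B6,B8,B9}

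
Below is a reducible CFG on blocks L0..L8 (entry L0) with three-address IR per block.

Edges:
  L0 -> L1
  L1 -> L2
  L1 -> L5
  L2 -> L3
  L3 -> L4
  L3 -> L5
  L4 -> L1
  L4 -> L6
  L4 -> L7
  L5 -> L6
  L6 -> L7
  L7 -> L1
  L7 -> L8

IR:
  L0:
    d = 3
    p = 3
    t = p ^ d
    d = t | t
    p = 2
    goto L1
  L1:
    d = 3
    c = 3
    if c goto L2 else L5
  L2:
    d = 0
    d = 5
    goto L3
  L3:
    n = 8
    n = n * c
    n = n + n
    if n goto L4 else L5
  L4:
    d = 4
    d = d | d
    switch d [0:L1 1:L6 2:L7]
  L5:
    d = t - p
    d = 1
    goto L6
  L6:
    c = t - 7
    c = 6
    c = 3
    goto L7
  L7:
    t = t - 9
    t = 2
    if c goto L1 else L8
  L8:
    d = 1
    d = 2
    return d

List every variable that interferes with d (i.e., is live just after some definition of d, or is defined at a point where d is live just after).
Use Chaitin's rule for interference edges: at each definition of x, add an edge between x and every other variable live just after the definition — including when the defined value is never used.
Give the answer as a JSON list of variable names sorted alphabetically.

Answer: ["c", "p", "t"]

Derivation:
Block summaries:
  L0: {d,p,t} / ∅
  L1: {c,d} / ∅
  L2: {d} / ∅
  L3: {n} / {c}
  L4: {d} / ∅
  L5: {d} / {p,t}
  L6: {c} / {t}
  L7: {t} / {c,t}
  L8: {d} / ∅

Live sets:
  live L0: ∅→{p,t}
  live L1: {p,t}→{c,p,t}
  live L2: {c,p,t}→{c,p,t}
  live L3: {c,p,t}→{c,p,t}
  live L4: {c,p,t}→{c,p,t}
  live L5: {p,t}→{p,t}
  live L6: {p,t}→{c,p,t}
  live L7: {c,p,t}→{p,t}
  live L8: ∅→∅

Interfere edges:
  c: {d,n,p,t}
  d: {c,p,t}
  n: {c,p,t}
  p: {c,d,n,t}
  t: {c,d,n,p}

N(d) = ["c", "p", "t"]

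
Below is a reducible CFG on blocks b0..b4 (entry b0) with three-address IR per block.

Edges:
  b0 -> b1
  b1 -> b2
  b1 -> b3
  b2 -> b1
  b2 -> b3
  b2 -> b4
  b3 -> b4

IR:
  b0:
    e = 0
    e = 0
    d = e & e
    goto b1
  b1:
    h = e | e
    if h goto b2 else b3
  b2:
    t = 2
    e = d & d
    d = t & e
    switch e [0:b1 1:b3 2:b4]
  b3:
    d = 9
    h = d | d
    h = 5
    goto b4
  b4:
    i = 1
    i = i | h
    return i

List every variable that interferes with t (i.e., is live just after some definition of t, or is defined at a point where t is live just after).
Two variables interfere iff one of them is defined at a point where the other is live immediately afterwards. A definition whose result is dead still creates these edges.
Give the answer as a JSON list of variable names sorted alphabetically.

def/use:
  b0: def={d,e} ue=∅
  b1: def={h} ue={e}
  b2: def={d,e,t} ue={d}
  b3: def={d,h} ue=∅
  b4: def={i} ue={h}

Backward fixpoint:
  b0 li=∅ lo={d,e}
  b1 li={d,e} lo={d,h}
  b2 li={d,h} lo={d,e,h}
  b3 li=∅ lo={h}
  b4 li={h} lo=∅

Interference:
  d: {e,h,t}
  e: {d,h,t}
  h: {d,e,i,t}
  i: {h}
  t: {d,e,h}

N(t) = ["d", "e", "h"]

Answer: ["d", "e", "h"]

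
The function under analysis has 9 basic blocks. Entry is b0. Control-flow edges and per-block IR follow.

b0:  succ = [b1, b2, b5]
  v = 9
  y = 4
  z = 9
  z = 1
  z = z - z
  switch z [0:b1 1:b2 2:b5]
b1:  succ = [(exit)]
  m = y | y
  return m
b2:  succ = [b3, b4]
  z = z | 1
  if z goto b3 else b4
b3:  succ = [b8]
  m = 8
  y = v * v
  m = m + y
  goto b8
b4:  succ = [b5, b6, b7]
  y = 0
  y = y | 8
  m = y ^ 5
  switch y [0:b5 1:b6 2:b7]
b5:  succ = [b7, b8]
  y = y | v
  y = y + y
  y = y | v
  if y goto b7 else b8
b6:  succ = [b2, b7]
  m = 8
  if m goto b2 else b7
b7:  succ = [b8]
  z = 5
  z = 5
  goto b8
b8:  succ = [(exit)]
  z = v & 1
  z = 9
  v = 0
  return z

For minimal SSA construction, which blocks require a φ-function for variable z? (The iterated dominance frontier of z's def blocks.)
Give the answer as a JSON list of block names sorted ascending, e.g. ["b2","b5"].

Answer: ["b2", "b5", "b7", "b8"]

Derivation:
idom tree: b1←b0 b2←b0 b3←b2 b4←b2 b5←b0 b6←b4 b7←b0 b8←b0
Dom∩ at merges:
  b2: preds {b0,b6}: {b0} ∩ {b0,b2,b4,b6} = {b0}; idom=b0
  b5: preds {b0,b4}: {b0} ∩ {b0,b2,b4} = {b0}; idom=b0
  b7: preds {b4,b5,b6}: {b0,b2,b4} ∩ {b0,b5} ∩ {b0,b2,b4,b6} = {b0}; idom=b0
  b8: preds {b3,b5,b7}: {b0,b2,b3} ∩ {b0,b5} ∩ {b0,b7} = {b0}; idom=b0

Frontier:
  b2←b0: walk · to b0
  b2←b6: walk b6→b4→b2 to b0
  b5←b0: walk · to b0
  b5←b4: walk b4→b2 to b0
  b7←b4: walk b4→b2 to b0
  b7←b5: walk b5 to b0
  b7←b6: walk b6→b4→b2 to b0
  b8←b3: walk b3→b2 to b0
  b8←b5: walk b5 to b0
  b8←b7: walk b7 to b0
  DF(b0)=∅
  DF(b1)=∅
  DF(b2)={b2,b5,b7,b8}
  DF(b3)={b8}
  DF(b4)={b2,b5,b7}
  DF(b5)={b7,b8}
  DF(b6)={b2,b7}
  DF(b7)={b8}
  DF(b8)=∅

φ for z: defs {b0,b2,b7,b8}
  DF⁺ = {b2,b5,b7,b8}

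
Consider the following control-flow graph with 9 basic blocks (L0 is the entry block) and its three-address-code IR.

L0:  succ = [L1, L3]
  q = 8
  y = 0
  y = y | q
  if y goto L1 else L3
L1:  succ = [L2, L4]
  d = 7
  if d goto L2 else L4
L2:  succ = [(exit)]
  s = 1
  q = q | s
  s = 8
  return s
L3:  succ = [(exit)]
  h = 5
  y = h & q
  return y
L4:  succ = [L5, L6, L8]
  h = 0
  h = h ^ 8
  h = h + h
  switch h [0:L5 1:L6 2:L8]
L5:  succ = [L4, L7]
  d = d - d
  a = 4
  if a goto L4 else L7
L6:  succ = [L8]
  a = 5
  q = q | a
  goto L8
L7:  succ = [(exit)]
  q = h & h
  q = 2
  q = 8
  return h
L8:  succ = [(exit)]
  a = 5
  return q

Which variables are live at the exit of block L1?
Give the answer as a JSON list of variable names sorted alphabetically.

def/use:
  L0: def={q,y} ue=∅
  L1: def={d} ue=∅
  L2: def={q,s} ue={q}
  L3: def={h,y} ue={q}
  L4: def={h} ue=∅
  L5: def={a,d} ue={d}
  L6: def={a,q} ue={q}
  L7: def={q} ue={h}
  L8: def={a} ue={q}

Backward fixpoint:
  L0: in=∅ out={q}
  L1: in={q} out={d,q}
  L2: in={q} out=∅
  L3: in={q} out=∅
  L4: in={d,q} out={d,h,q}
  L5: in={d,h,q} out={d,h,q}
  L6: in={q} out={q}
  L7: in={h} out=∅
  L8: in={q} out=∅

live-out(L1) = ["d", "q"]

Answer: ["d", "q"]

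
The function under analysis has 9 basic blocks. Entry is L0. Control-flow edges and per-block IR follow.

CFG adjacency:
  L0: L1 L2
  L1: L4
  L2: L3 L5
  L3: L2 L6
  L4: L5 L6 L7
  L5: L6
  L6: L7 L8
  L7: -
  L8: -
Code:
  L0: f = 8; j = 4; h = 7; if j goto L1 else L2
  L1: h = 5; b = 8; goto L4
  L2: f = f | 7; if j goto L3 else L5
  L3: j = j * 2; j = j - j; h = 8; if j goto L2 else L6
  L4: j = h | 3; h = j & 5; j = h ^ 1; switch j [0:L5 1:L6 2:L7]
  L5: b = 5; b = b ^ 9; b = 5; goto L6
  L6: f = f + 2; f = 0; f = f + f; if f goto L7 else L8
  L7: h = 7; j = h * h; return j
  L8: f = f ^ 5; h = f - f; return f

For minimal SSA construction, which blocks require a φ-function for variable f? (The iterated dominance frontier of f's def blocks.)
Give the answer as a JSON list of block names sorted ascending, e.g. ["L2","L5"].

Answer: ["L2", "L5", "L6", "L7"]

Analysis:
idom tree: L1←L0 L2←L0 L3←L2 L4←L1 L5←L0 L6←L0 L7←L0 L8←L6
Dom∩ at merges:
  L2: preds {L0,L3}: {L0} ∩ {L0,L2,L3} = {L0}; idom=L0
  L5: preds {L2,L4}: {L0,L2} ∩ {L0,L1,L4} = {L0}; idom=L0
  L6: preds {L3,L4,L5}: {L0,L2,L3} ∩ {L0,L1,L4} ∩ {L0,L5} = {L0}; idom=L0
  L7: preds {L4,L6}: {L0,L1,L4} ∩ {L0,L6} = {L0}; idom=L0

DF derivation:
  join L2 pred L0: · stop@L0
  join L2 pred L3: L3→L2 stop@L0
  join L5 pred L2: L2 stop@L0
  join L5 pred L4: L4→L1 stop@L0
  join L6 pred L3: L3→L2 stop@L0
  join L6 pred L4: L4→L1 stop@L0
  join L6 pred L5: L5 stop@L0
  join L7 pred L4: L4→L1 stop@L0
  join L7 pred L6: L6 stop@L0
  L0 → ∅
  L1 → {L5,L6,L7}
  L2 → {L2,L5,L6}
  L3 → {L2,L6}
  L4 → {L5,L6,L7}
  L5 → {L6}
  L6 → {L7}
  L7 → ∅
  L8 → ∅

φ for f: defs {L0,L2,L6,L8}
  DF⁺ = {L2,L5,L6,L7}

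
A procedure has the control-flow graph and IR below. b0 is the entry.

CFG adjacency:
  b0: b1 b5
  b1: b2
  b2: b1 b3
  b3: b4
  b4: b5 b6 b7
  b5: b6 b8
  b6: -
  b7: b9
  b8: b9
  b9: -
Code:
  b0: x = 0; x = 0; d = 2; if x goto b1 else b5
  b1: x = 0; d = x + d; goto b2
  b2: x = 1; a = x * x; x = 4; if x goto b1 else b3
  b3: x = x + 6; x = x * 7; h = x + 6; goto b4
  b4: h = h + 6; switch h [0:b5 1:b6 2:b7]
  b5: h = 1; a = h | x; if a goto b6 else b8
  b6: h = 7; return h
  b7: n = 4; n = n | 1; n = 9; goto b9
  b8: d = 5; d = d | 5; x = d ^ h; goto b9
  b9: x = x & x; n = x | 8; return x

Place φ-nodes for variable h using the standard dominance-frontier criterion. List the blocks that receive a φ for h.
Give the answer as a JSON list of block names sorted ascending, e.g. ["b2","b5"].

Answer: ["b5", "b6", "b9"]

Analysis:
idom tree: b1←b0 b2←b1 b3←b2 b4←b3 b5←b0 b6←b0 b7←b4 b8←b5 b9←b0
Dom∩ at merges:
  b1: preds {b0,b2}: {b0} ∩ {b0,b1,b2} = {b0}; idom=b0
  b5: preds {b0,b4}: {b0} ∩ {b0,b1,b2,b3,b4} = {b0}; idom=b0
  b6: preds {b4,b5}: {b0,b1,b2,b3,b4} ∩ {b0,b5} = {b0}; idom=b0
  b9: preds {b7,b8}: {b0,b1,b2,b3,b4,b7} ∩ {b0,b5,b8} = {b0}; idom=b0

DF derivation:
  join b1 pred b0: · stop@b0
  join b1 pred b2: b2→b1 stop@b0
  join b5 pred b0: · stop@b0
  join b5 pred b4: b4→b3→b2→b1 stop@b0
  join b6 pred b4: b4→b3→b2→b1 stop@b0
  join b6 pred b5: b5 stop@b0
  join b9 pred b7: b7→b4→b3→b2→b1 stop@b0
  join b9 pred b8: b8→b5 stop@b0
  DF(b0)=∅
  DF(b1)={b1,b5,b6,b9}
  DF(b2)={b1,b5,b6,b9}
  DF(b3)={b5,b6,b9}
  DF(b4)={b5,b6,b9}
  DF(b5)={b6,b9}
  DF(b6)=∅
  DF(b7)={b9}
  DF(b8)={b9}
  DF(b9)=∅

φ for h: defs {b3,b4,b5,b6}
  DF⁺ = {b5,b6,b9}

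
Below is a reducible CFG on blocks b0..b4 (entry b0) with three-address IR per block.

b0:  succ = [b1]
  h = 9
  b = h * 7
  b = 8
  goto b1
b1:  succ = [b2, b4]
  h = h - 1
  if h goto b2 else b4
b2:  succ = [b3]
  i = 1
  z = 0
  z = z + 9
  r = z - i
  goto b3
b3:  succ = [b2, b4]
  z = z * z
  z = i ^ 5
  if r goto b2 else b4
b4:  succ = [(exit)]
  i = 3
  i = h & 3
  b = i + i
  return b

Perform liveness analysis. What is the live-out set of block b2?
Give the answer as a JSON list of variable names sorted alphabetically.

Answer: ["h", "i", "r", "z"]

Derivation:
Block summaries:
  b0: {b,h} / ∅
  b1: {h} / {h}
  b2: {i,r,z} / ∅
  b3: {z} / {i,r,z}
  b4: {b,i} / {h}

Live sets:
  b0 li=∅ lo={h}
  b1 li={h} lo={h}
  b2 li={h} lo={h,i,r,z}
  b3 li={h,i,r,z} lo={h}
  b4 li={h} lo=∅

live-out(b2) = ["h", "i", "r", "z"]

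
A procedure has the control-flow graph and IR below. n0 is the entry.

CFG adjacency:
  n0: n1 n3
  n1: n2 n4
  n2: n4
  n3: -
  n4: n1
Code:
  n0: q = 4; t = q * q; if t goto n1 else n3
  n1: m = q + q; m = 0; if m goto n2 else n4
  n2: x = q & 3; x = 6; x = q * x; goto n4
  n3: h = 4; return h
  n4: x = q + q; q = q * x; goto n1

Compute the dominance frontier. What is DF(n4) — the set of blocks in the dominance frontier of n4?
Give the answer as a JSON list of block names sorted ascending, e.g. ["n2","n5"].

Answer: ["n1"]

Working:
idom tree: n1←n0 n2←n1 n3←n0 n4←n1
Dom at joins:
  n1: preds {n0,n4}: {n0} ∩ {n0,n1,n4} = {n0}; idom=n0
  n4: preds {n1,n2}: {n0,n1} ∩ {n0,n1,n2} = {n0,n1}; idom=n1

Frontier:
  join n1 pred n0: · stop@n0
  join n1 pred n4: n4→n1 stop@n0
  join n4 pred n1: · stop@n1
  join n4 pred n2: n2 stop@n1
  n0 → ∅
  n1 → {n1}
  n2 → {n4}
  n3 → ∅
  n4 → {n1}

DF(n4) = ["n1"]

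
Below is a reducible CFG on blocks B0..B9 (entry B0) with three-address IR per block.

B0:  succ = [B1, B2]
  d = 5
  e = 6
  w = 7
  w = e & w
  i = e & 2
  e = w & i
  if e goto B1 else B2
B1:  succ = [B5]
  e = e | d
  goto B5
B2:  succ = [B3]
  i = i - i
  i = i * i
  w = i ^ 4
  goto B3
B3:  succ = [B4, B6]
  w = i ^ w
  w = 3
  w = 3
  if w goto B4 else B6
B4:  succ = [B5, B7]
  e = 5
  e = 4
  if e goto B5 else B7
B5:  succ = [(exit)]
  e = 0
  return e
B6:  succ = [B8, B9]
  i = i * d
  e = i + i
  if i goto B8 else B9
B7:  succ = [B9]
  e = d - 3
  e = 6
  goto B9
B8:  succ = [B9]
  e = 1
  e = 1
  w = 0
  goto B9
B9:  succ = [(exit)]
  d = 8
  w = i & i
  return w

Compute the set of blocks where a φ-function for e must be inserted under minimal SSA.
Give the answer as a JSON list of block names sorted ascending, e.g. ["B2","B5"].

Answer: ["B5", "B9"]

Working:
idom tree: B1←B0 B2←B0 B3←B2 B4←B3 B5←B0 B6←B3 B7←B4 B8←B6 B9←B3
Dom∩ at merges:
  B5: preds {B1,B4}: {B0,B1} ∩ {B0,B2,B3,B4} = {B0}; idom=B0
  B9: preds {B6,B7,B8}: {B0,B2,B3,B6} ∩ {B0,B2,B3,B4,B7} ∩ {B0,B2,B3,B6,B8} = {B0,B2,B3}; idom=B3

DF derivation:
  B5←B1: walk B1 to B0
  B5←B4: walk B4→B3→B2 to B0
  B9←B6: walk B6 to B3
  B9←B7: walk B7→B4 to B3
  B9←B8: walk B8→B6 to B3
  B0: DF=∅
  B1: DF={B5}
  B2: DF={B5}
  B3: DF={B5}
  B4: DF={B5,B9}
  B5: DF=∅
  B6: DF={B9}
  B7: DF={B9}
  B8: DF={B9}
  B9: DF=∅

φ for e: defs {B0,B1,B4,B5,B6,B7,B8}
  DF⁺ = {B5,B9}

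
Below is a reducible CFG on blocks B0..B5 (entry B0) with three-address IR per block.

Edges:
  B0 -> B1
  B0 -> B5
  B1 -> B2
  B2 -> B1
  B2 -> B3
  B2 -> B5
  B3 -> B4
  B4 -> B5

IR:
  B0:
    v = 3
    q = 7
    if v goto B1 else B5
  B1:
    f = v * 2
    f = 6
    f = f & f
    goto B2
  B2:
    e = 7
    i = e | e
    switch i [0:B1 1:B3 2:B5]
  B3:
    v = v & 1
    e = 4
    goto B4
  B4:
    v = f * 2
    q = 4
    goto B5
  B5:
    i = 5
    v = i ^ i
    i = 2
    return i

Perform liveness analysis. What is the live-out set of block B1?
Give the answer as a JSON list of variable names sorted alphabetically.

Per-block:
  B0: def={q,v} ue=∅
  B1: def={f} ue={v}
  B2: def={e,i} ue=∅
  B3: def={e,v} ue={v}
  B4: def={q,v} ue={f}
  B5: def={i,v} ue=∅

Live sets:
  B0 li=∅ lo={v}
  B1 li={v} lo={f,v}
  B2 li={f,v} lo={f,v}
  B3 li={f,v} lo={f}
  B4 li={f} lo=∅
  B5 li=∅ lo=∅

live-out(B1) = ["f", "v"]

Answer: ["f", "v"]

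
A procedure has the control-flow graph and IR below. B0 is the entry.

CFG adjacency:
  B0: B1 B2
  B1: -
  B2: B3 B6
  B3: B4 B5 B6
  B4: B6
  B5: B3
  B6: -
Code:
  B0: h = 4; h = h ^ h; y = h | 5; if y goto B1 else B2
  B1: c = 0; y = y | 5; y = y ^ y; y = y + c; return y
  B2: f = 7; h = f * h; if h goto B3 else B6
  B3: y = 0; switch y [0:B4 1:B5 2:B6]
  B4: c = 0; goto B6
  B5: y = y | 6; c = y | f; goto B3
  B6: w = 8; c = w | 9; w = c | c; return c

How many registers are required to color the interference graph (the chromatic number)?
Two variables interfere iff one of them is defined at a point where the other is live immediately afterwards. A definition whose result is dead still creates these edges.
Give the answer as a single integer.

Answer: 3

Working:
def/use:
  B0: def={h,y} ue=∅
  B1: def={c,y} ue={y}
  B2: def={f,h} ue={h}
  B3: def={y} ue=∅
  B4: def={c} ue=∅
  B5: def={c,y} ue={f,y}
  B6: def={c,w} ue=∅

Backward fixpoint:
  B0: in=∅ out={h,y}
  B1: in={y} out=∅
  B2: in={h} out={f}
  B3: in={f} out={f,y}
  B4: in=∅ out=∅
  B5: in={f,y} out={f}
  B6: in=∅ out=∅

Interference:
  c↔{f,w,y}
  f↔{c,h,y}
  h↔{f,y}
  w↔{c}
  y↔{c,f,h}

Chromatic number:
  clique {c,f,y} ⇒ need ≥ 3
  3-colouring: r0={c,h}  r1={f,w}  r2={y}
  χ = 3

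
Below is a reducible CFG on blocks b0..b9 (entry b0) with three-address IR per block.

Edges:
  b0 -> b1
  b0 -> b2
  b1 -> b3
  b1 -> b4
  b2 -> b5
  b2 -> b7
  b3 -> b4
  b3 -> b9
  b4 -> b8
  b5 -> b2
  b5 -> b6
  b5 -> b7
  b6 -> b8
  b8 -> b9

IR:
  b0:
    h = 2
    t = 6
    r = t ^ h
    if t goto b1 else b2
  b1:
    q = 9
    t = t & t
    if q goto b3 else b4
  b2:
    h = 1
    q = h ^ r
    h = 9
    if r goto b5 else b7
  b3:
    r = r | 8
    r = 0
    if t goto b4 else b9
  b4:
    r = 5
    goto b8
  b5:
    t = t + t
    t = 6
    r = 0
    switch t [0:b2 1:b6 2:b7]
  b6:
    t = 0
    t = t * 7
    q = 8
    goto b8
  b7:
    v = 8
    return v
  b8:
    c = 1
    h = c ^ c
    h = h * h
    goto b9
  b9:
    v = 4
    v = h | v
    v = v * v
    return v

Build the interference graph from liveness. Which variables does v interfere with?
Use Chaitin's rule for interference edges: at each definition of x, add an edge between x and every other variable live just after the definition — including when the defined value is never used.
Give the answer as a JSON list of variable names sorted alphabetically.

Answer: ["h"]

Analysis:
Per-block:
  b0 def {h,r,t} use ∅
  b1 def {q,t} use {t}
  b2 def {h,q} use {r}
  b3 def {r} use {r,t}
  b4 def {r} use ∅
  b5 def {r,t} use {t}
  b6 def {q,t} use ∅
  b7 def {v} use ∅
  b8 def {c,h} use ∅
  b9 def {v} use {h}

Live sets:
  b0: in=∅ out={h,r,t}
  b1: in={h,r,t} out={h,r,t}
  b2: in={r,t} out={t}
  b3: in={h,r,t} out={h}
  b4: in=∅ out=∅
  b5: in={t} out={r,t}
  b6: in=∅ out=∅
  b7: in=∅ out=∅
  b8: in=∅ out={h}
  b9: in={h} out=∅

Interfere edges:
  c↔∅
  h↔{q,r,t,v}
  q↔{h,r,t}
  r↔{h,q,t}
  t↔{h,q,r}
  v↔{h}

N(v) = ["h"]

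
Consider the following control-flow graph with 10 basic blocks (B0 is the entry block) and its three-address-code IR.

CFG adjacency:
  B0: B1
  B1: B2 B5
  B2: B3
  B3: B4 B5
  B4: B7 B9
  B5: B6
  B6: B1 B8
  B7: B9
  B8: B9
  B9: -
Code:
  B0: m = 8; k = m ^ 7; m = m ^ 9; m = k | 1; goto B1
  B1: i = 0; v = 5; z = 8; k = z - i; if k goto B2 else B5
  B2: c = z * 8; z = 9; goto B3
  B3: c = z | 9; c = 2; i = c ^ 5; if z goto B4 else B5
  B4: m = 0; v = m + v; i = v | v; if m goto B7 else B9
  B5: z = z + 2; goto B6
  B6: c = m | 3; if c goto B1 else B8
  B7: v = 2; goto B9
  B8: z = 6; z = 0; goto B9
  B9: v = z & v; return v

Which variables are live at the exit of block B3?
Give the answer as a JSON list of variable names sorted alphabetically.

def/use:
  B0: {k,m} / ∅
  B1: {i,k,v,z} / ∅
  B2: {c,z} / {z}
  B3: {c,i} / {z}
  B4: {i,m,v} / {v}
  B5: {z} / {z}
  B6: {c} / {m}
  B7: {v} / ∅
  B8: {z} / ∅
  B9: {v} / {v,z}

Live sets:
  live B0: ∅→{m}
  live B1: {m}→{m,v,z}
  live B2: {m,v,z}→{m,v,z}
  live B3: {m,v,z}→{m,v,z}
  live B4: {v,z}→{v,z}
  live B5: {m,v,z}→{m,v}
  live B6: {m,v}→{m,v}
  live B7: {z}→{v,z}
  live B8: {v}→{v,z}
  live B9: {v,z}→∅

live-out(B3) = ["m", "v", "z"]

Answer: ["m", "v", "z"]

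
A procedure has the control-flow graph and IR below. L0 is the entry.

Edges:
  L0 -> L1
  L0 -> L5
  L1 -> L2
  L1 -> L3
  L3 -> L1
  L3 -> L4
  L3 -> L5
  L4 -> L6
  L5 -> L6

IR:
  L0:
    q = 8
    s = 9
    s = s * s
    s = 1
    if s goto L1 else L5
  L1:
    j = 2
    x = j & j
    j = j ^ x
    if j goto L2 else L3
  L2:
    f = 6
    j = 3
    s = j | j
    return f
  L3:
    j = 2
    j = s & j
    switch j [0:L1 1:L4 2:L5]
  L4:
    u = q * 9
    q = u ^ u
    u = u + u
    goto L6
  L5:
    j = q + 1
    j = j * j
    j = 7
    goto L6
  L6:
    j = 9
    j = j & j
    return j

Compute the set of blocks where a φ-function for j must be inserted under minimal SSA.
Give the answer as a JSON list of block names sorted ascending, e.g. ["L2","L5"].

idom tree: L1←L0 L2←L1 L3←L1 L4←L3 L5←L0 L6←L0
Join-block Dom:
  L1: preds {L0,L3}: {L0} ∩ {L0,L1,L3} = {L0}; idom=L0
  L5: preds {L0,L3}: {L0} ∩ {L0,L1,L3} = {L0}; idom=L0
  L6: preds {L4,L5}: {L0,L1,L3,L4} ∩ {L0,L5} = {L0}; idom=L0

DF walk-up:
  L1←L0: walk · to L0
  L1←L3: walk L3→L1 to L0
  L5←L0: walk · to L0
  L5←L3: walk L3→L1 to L0
  L6←L4: walk L4→L3→L1 to L0
  L6←L5: walk L5 to L0
  L0 → ∅
  L1 → {L1,L5,L6}
  L2 → ∅
  L3 → {L1,L5,L6}
  L4 → {L6}
  L5 → {L6}
  L6 → ∅

φ for j: defs {L1,L2,L3,L5,L6}
  DF⁺ = {L1,L5,L6}

Answer: ["L1", "L5", "L6"]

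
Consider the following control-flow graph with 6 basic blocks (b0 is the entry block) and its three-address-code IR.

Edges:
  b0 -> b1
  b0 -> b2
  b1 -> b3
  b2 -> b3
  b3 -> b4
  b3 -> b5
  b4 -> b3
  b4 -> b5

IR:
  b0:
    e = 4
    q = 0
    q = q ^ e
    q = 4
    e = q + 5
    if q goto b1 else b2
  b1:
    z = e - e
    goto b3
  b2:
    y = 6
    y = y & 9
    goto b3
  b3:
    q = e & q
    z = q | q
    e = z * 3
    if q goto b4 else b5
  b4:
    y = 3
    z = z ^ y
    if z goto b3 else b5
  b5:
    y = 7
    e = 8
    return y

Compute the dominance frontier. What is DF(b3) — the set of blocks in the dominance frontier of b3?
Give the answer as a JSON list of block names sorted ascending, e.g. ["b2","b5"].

Answer: ["b3"]

Analysis:
idom tree: b1←b0 b2←b0 b3←b0 b4←b3 b5←b3
Dom∩ at merges:
  b3: preds {b1,b2,b4}: {b0,b1} ∩ {b0,b2} ∩ {b0,b3,b4} = {b0}; idom=b0
  b5: preds {b3,b4}: {b0,b3} ∩ {b0,b3,b4} = {b0,b3}; idom=b3

Frontier:
  join b3 pred b1: b1 stop@b0
  join b3 pred b2: b2 stop@b0
  join b3 pred b4: b4→b3 stop@b0
  join b5 pred b3: · stop@b3
  join b5 pred b4: b4 stop@b3
  b0 → ∅
  b1 → {b3}
  b2 → {b3}
  b3 → {b3}
  b4 → {b3,b5}
  b5 → ∅

DF(b3) = ["b3"]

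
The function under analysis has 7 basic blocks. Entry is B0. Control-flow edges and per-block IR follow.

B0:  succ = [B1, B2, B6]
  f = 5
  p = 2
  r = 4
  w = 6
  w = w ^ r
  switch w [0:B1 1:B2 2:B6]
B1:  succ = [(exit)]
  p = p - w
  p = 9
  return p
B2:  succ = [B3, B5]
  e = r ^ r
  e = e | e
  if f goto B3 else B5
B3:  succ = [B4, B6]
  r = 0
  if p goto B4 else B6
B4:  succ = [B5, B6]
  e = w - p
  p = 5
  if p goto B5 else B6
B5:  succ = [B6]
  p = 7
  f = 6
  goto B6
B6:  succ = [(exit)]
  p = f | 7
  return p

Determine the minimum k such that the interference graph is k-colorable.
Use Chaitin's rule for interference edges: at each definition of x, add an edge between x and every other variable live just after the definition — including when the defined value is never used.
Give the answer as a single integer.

Answer: 4

Working:
Block summaries:
  B0 def {f,p,r,w} use ∅
  B1 def {p} use {p,w}
  B2 def {e} use {f,r}
  B3 def {r} use {p}
  B4 def {e,p} use {p,w}
  B5 def {f,p} use ∅
  B6 def {p} use {f}

Backward fixpoint:
  B0 li=∅ lo={f,p,r,w}
  B1 li={p,w} lo=∅
  B2 li={f,p,r,w} lo={f,p,w}
  B3 li={f,p,w} lo={f,p,w}
  B4 li={f,p,w} lo={f}
  B5 li=∅ lo={f}
  B6 li={f} lo=∅

Interfere edges:
  e↔{f,p,w}
  f↔{e,p,r,w}
  p↔{e,f,r,w}
  r↔{f,p,w}
  w↔{e,f,p,r}

Chromatic number:
  lower bound: {e,f,p,w} mutually conflict ⇒ χ ≥ 4
  assign e→r3 f→r0 p→r1 r→r3 w→r2 — no edge inside a register ⇒ χ ≤ 4
  χ = 4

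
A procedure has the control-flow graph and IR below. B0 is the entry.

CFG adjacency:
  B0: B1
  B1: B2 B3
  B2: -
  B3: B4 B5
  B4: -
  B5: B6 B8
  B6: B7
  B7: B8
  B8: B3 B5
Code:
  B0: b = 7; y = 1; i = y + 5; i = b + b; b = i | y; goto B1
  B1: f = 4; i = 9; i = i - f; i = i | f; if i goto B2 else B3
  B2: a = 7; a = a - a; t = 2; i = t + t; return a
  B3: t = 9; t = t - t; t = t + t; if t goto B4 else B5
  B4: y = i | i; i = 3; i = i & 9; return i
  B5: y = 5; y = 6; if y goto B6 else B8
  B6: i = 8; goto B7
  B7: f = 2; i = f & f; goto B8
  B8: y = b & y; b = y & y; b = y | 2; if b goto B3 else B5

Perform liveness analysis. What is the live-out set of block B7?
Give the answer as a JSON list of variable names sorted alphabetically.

Answer: ["b", "i", "y"]

Analysis:
Block summaries:
  B0 def {b,i,y} use ∅
  B1 def {f,i} use ∅
  B2 def {a,i,t} use ∅
  B3 def {t} use ∅
  B4 def {i,y} use {i}
  B5 def {y} use ∅
  B6 def {i} use ∅
  B7 def {f,i} use ∅
  B8 def {b,y} use {b,y}

Liveness:
  B0 li=∅ lo={b}
  B1 li={b} lo={b,i}
  B2 li=∅ lo=∅
  B3 li={b,i} lo={b,i}
  B4 li={i} lo=∅
  B5 li={b,i} lo={b,i,y}
  B6 li={b,y} lo={b,y}
  B7 li={b,y} lo={b,i,y}
  B8 li={b,i,y} lo={b,i}

live-out(B7) = ["b", "i", "y"]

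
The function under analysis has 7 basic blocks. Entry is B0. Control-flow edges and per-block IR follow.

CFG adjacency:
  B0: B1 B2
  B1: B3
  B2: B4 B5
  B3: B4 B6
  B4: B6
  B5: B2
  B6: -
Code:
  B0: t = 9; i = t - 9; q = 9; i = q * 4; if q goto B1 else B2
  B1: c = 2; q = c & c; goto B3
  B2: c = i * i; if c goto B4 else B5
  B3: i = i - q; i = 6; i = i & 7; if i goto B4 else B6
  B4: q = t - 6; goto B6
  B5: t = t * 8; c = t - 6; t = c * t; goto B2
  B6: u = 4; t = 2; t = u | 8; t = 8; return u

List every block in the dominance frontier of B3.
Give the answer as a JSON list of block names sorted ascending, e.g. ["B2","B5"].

Answer: ["B4", "B6"]

Analysis:
idom tree: B1←B0 B2←B0 B3←B1 B4←B0 B5←B2 B6←B0
Join-block Dom:
  B2: preds {B0,B5}: {B0} ∩ {B0,B2,B5} = {B0}; idom=B0
  B4: preds {B2,B3}: {B0,B2} ∩ {B0,B1,B3} = {B0}; idom=B0
  B6: preds {B3,B4}: {B0,B1,B3} ∩ {B0,B4} = {B0}; idom=B0

DF derivation:
  B2←B0: walk · to B0
  B2←B5: walk B5→B2 to B0
  B4←B2: walk B2 to B0
  B4←B3: walk B3→B1 to B0
  B6←B3: walk B3→B1 to B0
  B6←B4: walk B4 to B0
  B0: DF=∅
  B1: DF={B4,B6}
  B2: DF={B2,B4}
  B3: DF={B4,B6}
  B4: DF={B6}
  B5: DF={B2}
  B6: DF=∅

DF(B3) = ["B4", "B6"]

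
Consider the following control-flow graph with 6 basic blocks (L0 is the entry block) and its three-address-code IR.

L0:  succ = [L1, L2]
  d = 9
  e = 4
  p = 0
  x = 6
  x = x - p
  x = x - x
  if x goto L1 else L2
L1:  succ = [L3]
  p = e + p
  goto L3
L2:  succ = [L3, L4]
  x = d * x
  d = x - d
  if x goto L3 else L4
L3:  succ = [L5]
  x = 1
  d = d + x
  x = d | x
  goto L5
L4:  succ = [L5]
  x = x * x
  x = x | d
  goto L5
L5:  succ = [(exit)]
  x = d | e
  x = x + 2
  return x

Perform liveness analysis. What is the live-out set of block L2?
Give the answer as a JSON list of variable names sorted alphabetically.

def/use:
  L0 def {d,e,p,x} use ∅
  L1 def {p} use {e,p}
  L2 def {d,x} use {d,x}
  L3 def {d,x} use {d}
  L4 def {x} use {d,x}
  L5 def {x} use {d,e}

Liveness:
  L0: in=∅ out={d,e,p,x}
  L1: in={d,e,p} out={d,e}
  L2: in={d,e,x} out={d,e,x}
  L3: in={d,e} out={d,e}
  L4: in={d,e,x} out={d,e}
  L5: in={d,e} out=∅

live-out(L2) = ["d", "e", "x"]

Answer: ["d", "e", "x"]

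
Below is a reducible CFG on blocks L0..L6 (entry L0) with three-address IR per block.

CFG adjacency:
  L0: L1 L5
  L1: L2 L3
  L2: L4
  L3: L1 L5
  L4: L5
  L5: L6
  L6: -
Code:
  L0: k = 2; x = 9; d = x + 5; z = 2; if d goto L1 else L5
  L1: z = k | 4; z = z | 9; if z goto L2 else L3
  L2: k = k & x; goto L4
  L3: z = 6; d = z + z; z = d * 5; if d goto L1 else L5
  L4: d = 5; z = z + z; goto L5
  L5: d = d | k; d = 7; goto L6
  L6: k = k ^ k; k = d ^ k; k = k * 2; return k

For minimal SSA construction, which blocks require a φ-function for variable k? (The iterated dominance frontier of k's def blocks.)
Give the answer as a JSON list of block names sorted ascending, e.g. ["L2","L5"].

Answer: ["L5"]

Derivation:
idom tree: L1←L0 L2←L1 L3←L1 L4←L2 L5←L0 L6←L5
Dom∩ at merges:
  L1: preds {L0,L3}: {L0} ∩ {L0,L1,L3} = {L0}; idom=L0
  L5: preds {L0,L3,L4}: {L0} ∩ {L0,L1,L3} ∩ {L0,L1,L2,L4} = {L0}; idom=L0

DF walk-up:
  L1←L0: walk · to L0
  L1←L3: walk L3→L1 to L0
  L5←L0: walk · to L0
  L5←L3: walk L3→L1 to L0
  L5←L4: walk L4→L2→L1 to L0
  L0 → ∅
  L1 → {L1,L5}
  L2 → {L5}
  L3 → {L1,L5}
  L4 → {L5}
  L5 → ∅
  L6 → ∅

φ for k: defs {L0,L2,L6}
  DF⁺ = {L5}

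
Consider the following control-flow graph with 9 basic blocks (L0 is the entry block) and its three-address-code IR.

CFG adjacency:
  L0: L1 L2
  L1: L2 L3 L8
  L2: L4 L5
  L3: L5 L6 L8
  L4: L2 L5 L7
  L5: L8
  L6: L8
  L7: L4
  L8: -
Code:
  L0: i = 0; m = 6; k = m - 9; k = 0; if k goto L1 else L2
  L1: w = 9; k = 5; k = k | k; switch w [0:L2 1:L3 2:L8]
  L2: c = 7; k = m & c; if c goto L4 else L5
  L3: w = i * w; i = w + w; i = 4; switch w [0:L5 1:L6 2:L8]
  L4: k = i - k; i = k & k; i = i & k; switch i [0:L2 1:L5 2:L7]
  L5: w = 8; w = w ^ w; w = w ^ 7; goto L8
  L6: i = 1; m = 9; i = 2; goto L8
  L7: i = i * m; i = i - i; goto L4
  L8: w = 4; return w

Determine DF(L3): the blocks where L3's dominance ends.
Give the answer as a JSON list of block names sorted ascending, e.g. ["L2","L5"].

Answer: ["L5", "L8"]

Working:
idom tree: L1←L0 L2←L0 L3←L1 L4←L2 L5←L0 L6←L3 L7←L4 L8←L0
Dom at joins:
  L2: preds {L0,L1,L4}: {L0} ∩ {L0,L1} ∩ {L0,L2,L4} = {L0}; idom=L0
  L4: preds {L2,L7}: {L0,L2} ∩ {L0,L2,L4,L7} = {L0,L2}; idom=L2
  L5: preds {L2,L3,L4}: {L0,L2} ∩ {L0,L1,L3} ∩ {L0,L2,L4} = {L0}; idom=L0
  L8: preds {L1,L3,L5,L6}: {L0,L1} ∩ {L0,L1,L3} ∩ {L0,L5} ∩ {L0,L1,L3,L6} = {L0}; idom=L0

DF derivation:
  L2←L0: walk · to L0
  L2←L1: walk L1 to L0
  L2←L4: walk L4→L2 to L0
  L4←L2: walk · to L2
  L4←L7: walk L7→L4 to L2
  L5←L2: walk L2 to L0
  L5←L3: walk L3→L1 to L0
  L5←L4: walk L4→L2 to L0
  L8←L1: walk L1 to L0
  L8←L3: walk L3→L1 to L0
  L8←L5: walk L5 to L0
  L8←L6: walk L6→L3→L1 to L0
  DF(L0)=∅
  DF(L1)={L2,L5,L8}
  DF(L2)={L2,L5}
  DF(L3)={L5,L8}
  DF(L4)={L2,L4,L5}
  DF(L5)={L8}
  DF(L6)={L8}
  DF(L7)={L4}
  DF(L8)=∅

DF(L3) = ["L5", "L8"]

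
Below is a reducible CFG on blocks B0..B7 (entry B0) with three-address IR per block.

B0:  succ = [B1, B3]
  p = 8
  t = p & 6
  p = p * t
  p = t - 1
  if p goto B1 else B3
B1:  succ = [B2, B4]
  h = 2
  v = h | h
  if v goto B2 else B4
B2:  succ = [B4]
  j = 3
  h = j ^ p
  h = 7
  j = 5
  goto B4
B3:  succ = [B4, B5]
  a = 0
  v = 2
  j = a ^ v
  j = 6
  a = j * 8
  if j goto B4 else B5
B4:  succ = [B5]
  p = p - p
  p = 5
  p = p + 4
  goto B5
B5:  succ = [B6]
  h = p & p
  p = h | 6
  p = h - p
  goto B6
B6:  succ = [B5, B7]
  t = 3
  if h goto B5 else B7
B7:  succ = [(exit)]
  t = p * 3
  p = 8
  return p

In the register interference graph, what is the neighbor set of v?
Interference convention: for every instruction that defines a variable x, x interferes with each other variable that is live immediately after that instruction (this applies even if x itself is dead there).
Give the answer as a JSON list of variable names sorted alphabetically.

Answer: ["a", "p"]

Working:
def/use:
  B0: def={p,t} ue=∅
  B1: def={h,v} ue=∅
  B2: def={h,j} ue={p}
  B3: def={a,j,v} ue=∅
  B4: def={p} ue={p}
  B5: def={h,p} ue={p}
  B6: def={t} ue={h}
  B7: def={p,t} ue={p}

Backward fixpoint:
  B0 li=∅ lo={p}
  B1 li={p} lo={p}
  B2 li={p} lo={p}
  B3 li={p} lo={p}
  B4 li={p} lo={p}
  B5 li={p} lo={h,p}
  B6 li={h,p} lo={p}
  B7 li={p} lo=∅

Conflict graph:
  a↔{j,p,v}
  h↔{p,t}
  j↔{a,p}
  p↔{a,h,j,t,v}
  t↔{h,p}
  v↔{a,p}

N(v) = ["a", "p"]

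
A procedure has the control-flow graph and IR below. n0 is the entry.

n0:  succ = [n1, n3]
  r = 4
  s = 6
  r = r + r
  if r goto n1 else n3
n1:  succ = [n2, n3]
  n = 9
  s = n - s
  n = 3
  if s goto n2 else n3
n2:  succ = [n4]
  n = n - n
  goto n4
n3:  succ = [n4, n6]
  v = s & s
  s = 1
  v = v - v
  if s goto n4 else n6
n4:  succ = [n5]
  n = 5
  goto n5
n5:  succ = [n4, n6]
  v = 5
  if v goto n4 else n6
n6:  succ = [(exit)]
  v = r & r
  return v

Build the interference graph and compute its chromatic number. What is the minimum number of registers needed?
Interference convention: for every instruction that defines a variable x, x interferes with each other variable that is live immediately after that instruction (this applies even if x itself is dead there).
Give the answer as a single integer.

Answer: 3

Analysis:
Block summaries:
  n0: {r,s} / ∅
  n1: {n,s} / {s}
  n2: {n} / {n}
  n3: {s,v} / {s}
  n4: {n} / ∅
  n5: {v} / ∅
  n6: {v} / {r}

Backward fixpoint:
  n0 li=∅ lo={r,s}
  n1 li={r,s} lo={n,r,s}
  n2 li={n,r} lo={r}
  n3 li={r,s} lo={r}
  n4 li={r} lo={r}
  n5 li={r} lo={r}
  n6 li={r} lo=∅

Interference:
  n — {r,s}
  r — {n,s,v}
  s — {n,r,v}
  v — {r,s}

Colouring:
  {n,r,s} pairwise interfere (3-clique) ⇒ χ ≥ 3
  assign n→r2 r→r0 s→r1 v→r2 — no edge inside a register ⇒ χ ≤ 3
  χ = 3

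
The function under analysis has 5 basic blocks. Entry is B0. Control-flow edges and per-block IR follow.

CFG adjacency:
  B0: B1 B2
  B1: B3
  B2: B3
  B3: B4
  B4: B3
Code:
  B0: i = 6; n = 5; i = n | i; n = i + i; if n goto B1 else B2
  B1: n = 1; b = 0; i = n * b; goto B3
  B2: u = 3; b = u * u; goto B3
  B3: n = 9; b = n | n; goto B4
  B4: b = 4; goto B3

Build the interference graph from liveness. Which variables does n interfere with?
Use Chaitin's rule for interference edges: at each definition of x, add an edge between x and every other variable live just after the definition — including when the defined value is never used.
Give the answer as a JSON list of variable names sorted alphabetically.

Answer: ["b", "i"]

Derivation:
def/use:
  B0: def={i,n} ue=∅
  B1: def={b,i,n} ue=∅
  B2: def={b,u} ue=∅
  B3: def={b,n} ue=∅
  B4: def={b} ue=∅

Live sets:
  B0 li=∅ lo=∅
  B1 li=∅ lo=∅
  B2 li=∅ lo=∅
  B3 li=∅ lo=∅
  B4 li=∅ lo=∅

Interfere edges:
  b↔{n}
  i↔{n}
  n↔{b,i}
  u↔∅

N(n) = ["b", "i"]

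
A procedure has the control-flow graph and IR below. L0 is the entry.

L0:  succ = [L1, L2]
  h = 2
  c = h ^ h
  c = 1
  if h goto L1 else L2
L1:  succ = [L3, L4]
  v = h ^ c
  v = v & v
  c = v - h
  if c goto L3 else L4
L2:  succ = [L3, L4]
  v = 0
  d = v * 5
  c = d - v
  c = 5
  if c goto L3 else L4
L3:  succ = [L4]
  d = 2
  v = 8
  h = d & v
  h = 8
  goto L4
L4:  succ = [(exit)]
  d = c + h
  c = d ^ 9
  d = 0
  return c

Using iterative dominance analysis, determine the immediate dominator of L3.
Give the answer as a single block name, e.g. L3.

Answer: L0

Working:
idom tree: L1←L0 L2←L0 L3←L0 L4←L0
Join-block Dom:
  L3: preds {L1,L2}: {L0,L1} ∩ {L0,L2} = {L0}; idom=L0
  L4: preds {L1,L2,L3}: {L0,L1} ∩ {L0,L2} ∩ {L0,L3} = {L0}; idom=L0

idom(L3) = L0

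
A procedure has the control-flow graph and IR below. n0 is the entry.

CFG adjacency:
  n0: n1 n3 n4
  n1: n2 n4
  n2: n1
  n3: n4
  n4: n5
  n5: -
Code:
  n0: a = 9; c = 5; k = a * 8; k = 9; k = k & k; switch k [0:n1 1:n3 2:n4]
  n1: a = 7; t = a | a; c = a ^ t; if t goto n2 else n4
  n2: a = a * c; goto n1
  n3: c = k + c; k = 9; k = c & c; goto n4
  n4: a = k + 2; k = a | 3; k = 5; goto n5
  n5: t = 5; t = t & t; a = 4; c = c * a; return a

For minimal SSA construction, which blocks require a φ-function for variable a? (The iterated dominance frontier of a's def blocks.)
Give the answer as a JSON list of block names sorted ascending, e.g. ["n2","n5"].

Answer: ["n1", "n4"]

Working:
idom tree: n1←n0 n2←n1 n3←n0 n4←n0 n5←n4
Join-block Dom:
  n1: preds {n0,n2}: {n0} ∩ {n0,n1,n2} = {n0}; idom=n0
  n4: preds {n0,n1,n3}: {n0} ∩ {n0,n1} ∩ {n0,n3} = {n0}; idom=n0

Frontier:
  join n1 pred n0: · stop@n0
  join n1 pred n2: n2→n1 stop@n0
  join n4 pred n0: · stop@n0
  join n4 pred n1: n1 stop@n0
  join n4 pred n3: n3 stop@n0
  DF(n0)=∅
  DF(n1)={n1,n4}
  DF(n2)={n1}
  DF(n3)={n4}
  DF(n4)=∅
  DF(n5)=∅

φ for a: defs {n0,n1,n2,n4,n5}
  DF⁺ = {n1,n4}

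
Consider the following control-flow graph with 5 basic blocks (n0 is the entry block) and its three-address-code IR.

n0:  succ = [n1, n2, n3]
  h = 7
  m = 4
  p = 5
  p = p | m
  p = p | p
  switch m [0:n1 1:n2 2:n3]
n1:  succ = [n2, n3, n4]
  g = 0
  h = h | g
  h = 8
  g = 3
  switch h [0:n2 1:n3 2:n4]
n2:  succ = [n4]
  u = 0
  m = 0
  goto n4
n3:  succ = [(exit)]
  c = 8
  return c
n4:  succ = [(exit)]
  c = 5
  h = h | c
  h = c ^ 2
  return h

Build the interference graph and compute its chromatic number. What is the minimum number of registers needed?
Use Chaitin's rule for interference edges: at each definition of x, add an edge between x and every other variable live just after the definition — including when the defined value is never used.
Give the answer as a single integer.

Answer: 3

Analysis:
Block summaries:
  n0: def={h,m,p} ue=∅
  n1: def={g,h} ue={h}
  n2: def={m,u} ue=∅
  n3: def={c} ue=∅
  n4: def={c,h} ue={h}

Backward fixpoint:
  n0: in=∅ out={h}
  n1: in={h} out={h}
  n2: in={h} out={h}
  n3: in=∅ out=∅
  n4: in={h} out=∅

Interfere edges:
  c — {h}
  g — {h}
  h — {c,g,m,p,u}
  m — {h,p}
  p — {h,m}
  u — {h}

Colouring:
  lower bound: {h,m,p} mutually conflict ⇒ χ ≥ 3
  assign c→r1 g→r1 h→r0 m→r1 p→r2 u→r1 — no edge inside a register ⇒ χ ≤ 3
  χ = 3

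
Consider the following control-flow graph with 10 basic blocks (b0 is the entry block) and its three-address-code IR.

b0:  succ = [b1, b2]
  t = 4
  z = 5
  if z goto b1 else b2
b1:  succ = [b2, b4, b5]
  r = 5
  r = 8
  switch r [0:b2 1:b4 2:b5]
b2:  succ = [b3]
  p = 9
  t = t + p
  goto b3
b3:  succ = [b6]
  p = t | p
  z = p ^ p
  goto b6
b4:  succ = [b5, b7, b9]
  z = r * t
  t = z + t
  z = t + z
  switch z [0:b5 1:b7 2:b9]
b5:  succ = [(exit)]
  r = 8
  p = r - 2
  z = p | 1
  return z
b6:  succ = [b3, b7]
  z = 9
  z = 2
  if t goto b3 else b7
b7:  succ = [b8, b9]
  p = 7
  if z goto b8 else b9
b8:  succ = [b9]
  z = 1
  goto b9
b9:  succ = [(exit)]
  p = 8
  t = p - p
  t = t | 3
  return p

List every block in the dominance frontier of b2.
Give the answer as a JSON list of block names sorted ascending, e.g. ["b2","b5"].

Answer: ["b7"]

Derivation:
idom tree: b1←b0 b2←b0 b3←b2 b4←b1 b5←b1 b6←b3 b7←b0 b8←b7 b9←b0
Join-block Dom:
  b2: preds {b0,b1}: {b0} ∩ {b0,b1} = {b0}; idom=b0
  b3: preds {b2,b6}: {b0,b2} ∩ {b0,b2,b3,b6} = {b0,b2}; idom=b2
  b5: preds {b1,b4}: {b0,b1} ∩ {b0,b1,b4} = {b0,b1}; idom=b1
  b7: preds {b4,b6}: {b0,b1,b4} ∩ {b0,b2,b3,b6} = {b0}; idom=b0
  b9: preds {b4,b7,b8}: {b0,b1,b4} ∩ {b0,b7} ∩ {b0,b7,b8} = {b0}; idom=b0

DF derivation:
  b2←b0: walk · to b0
  b2←b1: walk b1 to b0
  b3←b2: walk · to b2
  b3←b6: walk b6→b3 to b2
  b5←b1: walk · to b1
  b5←b4: walk b4 to b1
  b7←b4: walk b4→b1 to b0
  b7←b6: walk b6→b3→b2 to b0
  b9←b4: walk b4→b1 to b0
  b9←b7: walk b7 to b0
  b9←b8: walk b8→b7 to b0
  DF(b0)=∅
  DF(b1)={b2,b7,b9}
  DF(b2)={b7}
  DF(b3)={b3,b7}
  DF(b4)={b5,b7,b9}
  DF(b5)=∅
  DF(b6)={b3,b7}
  DF(b7)={b9}
  DF(b8)={b9}
  DF(b9)=∅

DF(b2) = ["b7"]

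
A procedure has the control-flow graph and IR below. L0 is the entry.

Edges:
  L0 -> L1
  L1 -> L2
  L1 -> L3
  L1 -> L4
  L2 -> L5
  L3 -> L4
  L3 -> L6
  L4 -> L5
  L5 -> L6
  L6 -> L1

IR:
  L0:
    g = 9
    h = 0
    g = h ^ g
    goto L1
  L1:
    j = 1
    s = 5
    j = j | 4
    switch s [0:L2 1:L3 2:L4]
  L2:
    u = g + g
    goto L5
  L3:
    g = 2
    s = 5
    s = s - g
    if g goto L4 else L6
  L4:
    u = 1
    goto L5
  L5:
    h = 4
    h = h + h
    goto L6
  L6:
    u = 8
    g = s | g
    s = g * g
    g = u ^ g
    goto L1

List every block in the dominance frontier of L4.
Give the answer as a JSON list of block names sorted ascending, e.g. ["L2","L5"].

idom tree: L1←L0 L2←L1 L3←L1 L4←L1 L5←L1 L6←L1
Dom∩ at merges:
  L1: preds {L0,L6}: {L0} ∩ {L0,L1,L6} = {L0}; idom=L0
  L4: preds {L1,L3}: {L0,L1} ∩ {L0,L1,L3} = {L0,L1}; idom=L1
  L5: preds {L2,L4}: {L0,L1,L2} ∩ {L0,L1,L4} = {L0,L1}; idom=L1
  L6: preds {L3,L5}: {L0,L1,L3} ∩ {L0,L1,L5} = {L0,L1}; idom=L1

DF walk-up:
  L1←L0: walk · to L0
  L1←L6: walk L6→L1 to L0
  L4←L1: walk · to L1
  L4←L3: walk L3 to L1
  L5←L2: walk L2 to L1
  L5←L4: walk L4 to L1
  L6←L3: walk L3 to L1
  L6←L5: walk L5 to L1
  L0 → ∅
  L1 → {L1}
  L2 → {L5}
  L3 → {L4,L6}
  L4 → {L5}
  L5 → {L6}
  L6 → {L1}

DF(L4) = ["L5"]

Answer: ["L5"]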